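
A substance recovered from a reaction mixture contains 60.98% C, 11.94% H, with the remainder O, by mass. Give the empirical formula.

C3H7O

Assume 100 g: 60.98 g C, 11.94 g H, 27.08 g O.
n(C) = 60.98/12.01 = 5.077, n(H) = 11.94/1.008 = 11.85, n(O) = 27.08/16.00 = 1.692
Ratios (÷ 1.692): C 3.000, H 6.999, O 1.000
Ratio ≈ 3:7:1, so the empirical formula is C3H7O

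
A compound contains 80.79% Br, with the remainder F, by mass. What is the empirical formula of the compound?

Assume 100 g: 80.79 g Br, 19.21 g F.
n(Br) = 80.79/79.90 = 1.011, n(F) = 19.21/19.00 = 1.011
Divide by the smallest (1.011 mol F): Br 1.000, F 1.000
Ratio ≈ 1:1, so the empirical formula is BrF

BrF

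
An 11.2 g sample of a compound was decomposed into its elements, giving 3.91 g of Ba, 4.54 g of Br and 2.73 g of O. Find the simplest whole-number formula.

BaBr2O6

Ba: 3.91 g ÷ 137.33 g/mol = 0.02847 mol
Br: 4.54 g ÷ 79.90 g/mol = 0.05682 mol
O: 2.73 g ÷ 16.00 g/mol = 0.1706 mol
Smallest is Ba at 0.02847 mol; normalising gives Ba 1.000, Br 1.996, O 5.993
→ BaBr2O6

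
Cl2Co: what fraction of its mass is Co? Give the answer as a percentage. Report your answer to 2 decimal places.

Molar mass = 2(35.45) + 1(58.93) = 129.830 g/mol
Mass of Co per mole = 1 × 58.93 = 58.930 g
% Co = 58.930 / 129.830 × 100 = 45.39%

45.39%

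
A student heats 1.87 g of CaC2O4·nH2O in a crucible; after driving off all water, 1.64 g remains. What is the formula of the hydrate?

Mass of water lost = 1.87 − 1.64 = 0.23 g → 0.23 / 18.02 = 0.01276 mol H2O
Molar mass of CaC2O4 = 128.10 g/mol → mol CaC2O4 = 1.64 / 128.10 = 0.0128
n = 0.01276 / 0.0128 = 1.00 ≈ 1 → CaC2O4·H2O

CaC2O4·H2O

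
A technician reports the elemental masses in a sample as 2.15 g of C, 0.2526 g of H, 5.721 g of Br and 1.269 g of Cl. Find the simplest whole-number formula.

C5H7Br2Cl

C: 2.15 g ÷ 12.01 g/mol = 0.179 mol
H: 0.2526 g ÷ 1.008 g/mol = 0.2506 mol
Br: 5.721 g ÷ 79.90 g/mol = 0.0716 mol
Cl: 1.269 g ÷ 35.45 g/mol = 0.0358 mol
Smallest is Cl at 0.0358 mol; normalising gives C 5.001, H 7.000, Br 2.000, Cl 1.000
Ratio ≈ 5:7:2:1, so the empirical formula is C5H7Br2Cl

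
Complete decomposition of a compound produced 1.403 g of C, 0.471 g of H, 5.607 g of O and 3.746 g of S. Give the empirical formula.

CH4O3S

Moles — C: 1.403 / 12.01 = 0.1168 mol; H: 0.471 / 1.008 = 0.4673 mol; O: 5.607 / 16.00 = 0.3504 mol; S: 3.746 / 32.07 = 0.1168 mol
Divide by the smallest (0.1168 mol S): C 1.000, H 4.000, O 3.000, S 1.000
≈ 1:4:3:1 → CH4O3S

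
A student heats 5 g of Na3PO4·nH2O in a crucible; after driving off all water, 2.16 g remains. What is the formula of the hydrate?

Na3PO4·12H2O

Mass of water lost = 5 − 2.16 = 2.84 g → 2.84 / 18.02 = 0.1576 mol H2O
Molar mass of Na3PO4 = 163.94 g/mol → mol Na3PO4 = 2.16 / 163.94 = 0.01318
n = 0.1576 / 0.01318 = 11.96 ≈ 12 → Na3PO4·12H2O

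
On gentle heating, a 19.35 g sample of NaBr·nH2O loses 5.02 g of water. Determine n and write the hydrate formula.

Mass of anhydrous NaBr = 19.35 − 5.02 = 14.33 g
mol H2O = 5.02 / 18.02 = 0.2786
Molar mass of NaBr = 102.89 g/mol → mol NaBr = 14.33 / 102.89 = 0.1393
n = 0.2786 / 0.1393 = 2.00 ≈ 2 → NaBr·2H2O

NaBr·2H2O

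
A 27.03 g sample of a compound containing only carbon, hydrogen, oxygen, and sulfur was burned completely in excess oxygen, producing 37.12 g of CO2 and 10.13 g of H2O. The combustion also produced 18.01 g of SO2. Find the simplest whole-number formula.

mol C = 37.12 / 44.01 = 0.8434; mass C = 0.8434 × 12.01 = 10.13 g
mol H = 2 × (10.13 / 18.02) = 1.124; mass H = 1.124 × 1.008 = 1.133 g
mol S = 18.01 / 64.07 = 0.2811; mass S = 9.015 g
mass O = 27.03 − (20.28) = 6.752 g → mol O = 0.4220
Ratios (÷ 0.2811): C 3.001, H 4.000, O 1.501, S 1.000
Multiply by 2: C 6.00, H 8.00, O 3.00, S 2.00 → C6H8O3S2

C6H8O3S2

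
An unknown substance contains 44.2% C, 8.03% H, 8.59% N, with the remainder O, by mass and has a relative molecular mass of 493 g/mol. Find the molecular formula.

C18H39N3O12

Assume 100 g: 44.2 g C, 8.03 g H, 8.59 g N, 39.18 g O.
Moles — C: 44.2 / 12.01 = 3.68 mol; H: 8.03 / 1.008 = 7.966 mol; N: 8.59 / 14.01 = 0.6131 mol; O: 39.18 / 16.00 = 2.449 mol
Smallest is N at 0.6131 mol; normalising gives C 6.002, H 12.993, N 1.000, O 3.994
Ratio ≈ 6:13:1:4, so the empirical formula is C6H13NO4
Empirical-formula mass = 163.17 g/mol
n = 493 / 163.17 = 3.02 ≈ 3
Molecular formula = (C6H13NO4)×3 = C18H39N3O12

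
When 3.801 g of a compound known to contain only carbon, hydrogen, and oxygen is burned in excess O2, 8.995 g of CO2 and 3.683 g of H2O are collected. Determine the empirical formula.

mol C = 8.995 / 44.01 = 0.2044; mass C = 0.2044 × 12.01 = 2.455 g
mol H = 2 × (3.683 / 18.02) = 0.4088; mass H = 0.4088 × 1.008 = 0.4120 g
mass O = 3.801 − (2.867) = 0.9343 g → mol O = 0.05839
Divide by the smallest (0.05839 mol O): C 3.500, H 7.000, O 1.000
Scaling by 2: C 7.00, H 14.00, O 2.00 → C7H14O2

C7H14O2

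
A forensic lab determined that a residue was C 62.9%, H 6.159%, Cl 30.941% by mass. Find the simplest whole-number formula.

C6H7Cl

Assume 100 g: 62.9 g C, 6.159 g H, 30.941 g Cl.
Moles — C: 62.9 / 12.01 = 5.237 mol; H: 6.159 / 1.008 = 6.11 mol; Cl: 30.941 / 35.45 = 0.8728 mol
Divide by the smallest (0.8728 mol Cl): C 6.001, H 7.001, Cl 1.000
Ratio ≈ 6:7:1, so the empirical formula is C6H7Cl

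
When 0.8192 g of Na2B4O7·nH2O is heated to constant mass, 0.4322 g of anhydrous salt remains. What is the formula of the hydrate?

Na2B4O7·10H2O

Mass of water lost = 0.8192 − 0.4322 = 0.387 g → 0.387 / 18.02 = 0.02148 mol H2O
Molar mass of Na2B4O7 = 201.22 g/mol → mol Na2B4O7 = 0.4322 / 201.22 = 0.002148
n = 0.02148 / 0.002148 = 10.00 ≈ 10 → Na2B4O7·10H2O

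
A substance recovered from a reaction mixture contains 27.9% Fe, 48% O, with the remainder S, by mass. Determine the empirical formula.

Assume 100 g: 27.9 g Fe, 48 g O, 24.1 g S.
n(Fe) = 27.9/55.85 = 0.4996, n(O) = 48/16.00 = 3, n(S) = 24.1/32.07 = 0.7515
Smallest is Fe at 0.4996 mol; normalising gives Fe 1.000, O 6.005, S 1.504
Scaling by 2: Fe 2.00, O 12.01, S 3.01 → Fe2O12S3

Fe2O12S3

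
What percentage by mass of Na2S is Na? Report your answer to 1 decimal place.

58.9%

Molar mass = 2(22.99) + 1(32.07) = 78.050 g/mol
Mass of Na per mole = 2 × 22.99 = 45.980 g
% Na = 45.980 / 78.050 × 100 = 58.9%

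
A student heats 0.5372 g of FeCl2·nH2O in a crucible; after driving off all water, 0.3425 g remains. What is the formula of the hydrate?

Mass of water lost = 0.5372 − 0.3425 = 0.1947 g → 0.1947 / 18.02 = 0.0108 mol H2O
Molar mass of FeCl2 = 126.75 g/mol → mol FeCl2 = 0.3425 / 126.75 = 0.002702
n = 0.0108 / 0.002702 = 4.00 ≈ 4 → FeCl2·4H2O

FeCl2·4H2O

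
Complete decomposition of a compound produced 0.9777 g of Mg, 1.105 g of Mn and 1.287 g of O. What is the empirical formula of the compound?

Moles — Mg: 0.9777 / 24.31 = 0.04022 mol; Mn: 1.105 / 54.94 = 0.02011 mol; O: 1.287 / 16.00 = 0.08044 mol
Smallest is Mn at 0.02011 mol; normalising gives Mg 2.000, Mn 1.000, O 3.999
Ratio ≈ 2:1:4, so the empirical formula is Mg2MnO4

Mg2MnO4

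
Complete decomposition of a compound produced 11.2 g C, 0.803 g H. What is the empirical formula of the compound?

C7H6

C: 11.2 g ÷ 12.01 g/mol = 0.9326 mol
H: 0.803 g ÷ 1.008 g/mol = 0.7966 mol
Divide by the smallest (0.7966 mol H): C 1.171, H 1.000
×6: C 7.02, H 6.00 → C7H6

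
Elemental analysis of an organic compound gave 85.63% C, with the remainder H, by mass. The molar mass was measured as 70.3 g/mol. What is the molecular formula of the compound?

C5H10

Assume 100 g: 85.63 g C, 14.37 g H.
C: 85.63 g ÷ 12.01 g/mol = 7.13 mol
H: 14.37 g ÷ 1.008 g/mol = 14.26 mol
Divide by the smallest (7.13 mol C): C 1.000, H 1.999
≈ 1:2 → CH2
Empirical-formula mass = 14.03 g/mol
n = 70.3 / 14.03 = 5.01 ≈ 5
Molecular formula = (CH2)×5 = C5H10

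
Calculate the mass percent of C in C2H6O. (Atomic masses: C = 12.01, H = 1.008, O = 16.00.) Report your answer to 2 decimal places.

Molar mass = 2(12.01) + 6(1.008) + 1(16.00) = 46.068 g/mol
Mass of C per mole = 2 × 12.01 = 24.020 g
% C = 24.020 / 46.068 × 100 = 52.14%

52.14%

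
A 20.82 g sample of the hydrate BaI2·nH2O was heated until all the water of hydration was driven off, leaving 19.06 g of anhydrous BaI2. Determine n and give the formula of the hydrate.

BaI2·2H2O

Mass of water lost = 20.82 − 19.06 = 1.76 g → 1.76 / 18.02 = 0.09767 mol H2O
Molar mass of BaI2 = 391.13 g/mol → mol BaI2 = 19.06 / 391.13 = 0.04873
n = 0.09767 / 0.04873 = 2.00 ≈ 2 → BaI2·2H2O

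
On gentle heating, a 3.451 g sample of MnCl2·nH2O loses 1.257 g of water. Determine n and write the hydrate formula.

Mass of anhydrous MnCl2 = 3.451 − 1.257 = 2.194 g
mol H2O = 1.257 / 18.02 = 0.06976
Molar mass of MnCl2 = 125.84 g/mol → mol MnCl2 = 2.194 / 125.84 = 0.01743
n = 0.06976 / 0.01743 = 4.00 ≈ 4 → MnCl2·4H2O

MnCl2·4H2O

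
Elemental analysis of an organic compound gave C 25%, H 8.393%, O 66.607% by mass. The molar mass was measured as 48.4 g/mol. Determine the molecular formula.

CH4O2

Assume 100 g: 25 g C, 8.393 g H, 66.607 g O.
n(C) = 25/12.01 = 2.082, n(H) = 8.393/1.008 = 8.326, n(O) = 66.607/16.00 = 4.163
Ratios (÷ 2.082): C 1.000, H 4.000, O 2.000
≈ 1:4:2 → CH4O2
Empirical-formula mass = 48.04 g/mol
n = 48.4 / 48.04 = 1.01 ≈ 1
Molecular formula = empirical formula = CH4O2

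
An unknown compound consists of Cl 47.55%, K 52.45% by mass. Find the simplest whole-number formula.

ClK

Assume 100 g: 47.55 g Cl, 52.45 g K.
n(Cl) = 47.55/35.45 = 1.341, n(K) = 52.45/39.10 = 1.341
Smallest is Cl at 1.341 mol; normalising gives Cl 1.000, K 1.000
≈ 1:1 → ClK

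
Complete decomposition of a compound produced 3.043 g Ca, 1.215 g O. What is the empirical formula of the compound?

CaO

n(Ca) = 3.043/40.08 = 0.07592, n(O) = 1.215/16.00 = 0.07594
Ratios (÷ 0.07592): Ca 1.000, O 1.000
≈ 1:1 → CaO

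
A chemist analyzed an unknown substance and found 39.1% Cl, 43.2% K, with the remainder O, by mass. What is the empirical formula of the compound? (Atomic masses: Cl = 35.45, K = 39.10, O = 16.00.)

ClKO

Assume 100 g: 39.1 g Cl, 43.2 g K, 17.7 g O.
n(Cl) = 39.1/35.45 = 1.103, n(K) = 43.2/39.10 = 1.105, n(O) = 17.7/16.00 = 1.106
Ratios (÷ 1.103): Cl 1.000, K 1.002, O 1.003
Ratio ≈ 1:1:1, so the empirical formula is ClKO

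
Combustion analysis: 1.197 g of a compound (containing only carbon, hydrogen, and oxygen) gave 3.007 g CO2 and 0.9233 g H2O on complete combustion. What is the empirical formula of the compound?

C4H6O

mol C = 3.007 / 44.01 = 0.06833; mass C = 0.06833 × 12.01 = 0.8206 g
mol H = 2 × (0.9233 / 18.02) = 0.1025; mass H = 0.1025 × 1.008 = 0.1033 g
mass O = 1.197 − (0.9239) = 0.2731 g → mol O = 0.01707
Smallest is O at 0.01707 mol; normalising gives C 4.003, H 6.003, O 1.000
≈ 4:6:1 → C4H6O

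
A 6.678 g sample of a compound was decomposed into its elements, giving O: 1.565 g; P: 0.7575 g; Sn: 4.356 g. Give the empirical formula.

O8P2Sn3

n(O) = 1.565/16.00 = 0.09781, n(P) = 0.7575/30.97 = 0.02446, n(Sn) = 4.356/118.71 = 0.03669
Smallest is P at 0.02446 mol; normalising gives O 3.999, P 1.000, Sn 1.500
Scaling by 2: O 8.00, P 2.00, Sn 3.00 → O8P2Sn3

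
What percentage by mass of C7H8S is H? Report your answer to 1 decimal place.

Molar mass = 7(12.01) + 8(1.008) + 1(32.07) = 124.204 g/mol
Mass of H per mole = 8 × 1.008 = 8.064 g
% H = 8.064 / 124.204 × 100 = 6.5%

6.5%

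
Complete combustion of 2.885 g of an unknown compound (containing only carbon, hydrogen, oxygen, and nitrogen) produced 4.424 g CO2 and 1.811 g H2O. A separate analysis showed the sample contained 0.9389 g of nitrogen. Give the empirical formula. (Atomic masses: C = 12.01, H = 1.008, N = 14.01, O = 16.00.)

mol C = 4.424 / 44.01 = 0.1005; mass C = 0.1005 × 12.01 = 1.207 g
mol H = 2 × (1.811 / 18.02) = 0.2010; mass H = 0.2010 × 1.008 = 0.2026 g
mol N = 0.9389 / 14.01 = 0.06702
mass O = 2.885 − (2.349) = 0.5362 g → mol O = 0.03351
Ratios (÷ 0.03351): C 2.999, H 5.998, N 2.000, O 1.000
→ C3H6N2O

C3H6N2O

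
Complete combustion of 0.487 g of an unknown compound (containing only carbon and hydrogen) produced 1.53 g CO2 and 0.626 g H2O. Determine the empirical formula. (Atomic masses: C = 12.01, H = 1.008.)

mol C = 1.53 / 44.01 = 0.03476; mass C = 0.03476 × 12.01 = 0.4175 g
mol H = 2 × (0.626 / 18.02) = 0.06948; mass H = 0.06948 × 1.008 = 0.07003 g
Ratios (÷ 0.03476): C 1.000, H 1.999
≈ 1:2 → CH2

CH2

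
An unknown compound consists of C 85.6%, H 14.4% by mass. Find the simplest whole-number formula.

CH2

Assume 100 g: 85.6 g C, 14.4 g H.
Moles — C: 85.6 / 12.01 = 7.127 mol; H: 14.4 / 1.008 = 14.29 mol
Smallest is C at 7.127 mol; normalising gives C 1.000, H 2.004
Ratio ≈ 1:2, so the empirical formula is CH2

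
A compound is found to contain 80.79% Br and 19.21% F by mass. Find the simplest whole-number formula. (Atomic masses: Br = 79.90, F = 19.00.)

Assume 100 g: 80.79 g Br, 19.21 g F.
Br: 80.79 g ÷ 79.90 g/mol = 1.011 mol
F: 19.21 g ÷ 19.00 g/mol = 1.011 mol
Divide by the smallest (1.011 mol F): Br 1.000, F 1.000
Ratio ≈ 1:1, so the empirical formula is BrF

BrF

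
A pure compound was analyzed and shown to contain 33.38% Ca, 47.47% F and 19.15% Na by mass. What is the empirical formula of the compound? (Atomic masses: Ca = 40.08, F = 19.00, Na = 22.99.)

CaF3Na

Assume 100 g: 33.38 g Ca, 47.47 g F, 19.15 g Na.
Ca: 33.38 g ÷ 40.08 g/mol = 0.8328 mol
F: 47.47 g ÷ 19.00 g/mol = 2.498 mol
Na: 19.15 g ÷ 22.99 g/mol = 0.833 mol
Divide by the smallest (0.8328 mol Ca): Ca 1.000, F 3.000, Na 1.000
Ratio ≈ 1:3:1, so the empirical formula is CaF3Na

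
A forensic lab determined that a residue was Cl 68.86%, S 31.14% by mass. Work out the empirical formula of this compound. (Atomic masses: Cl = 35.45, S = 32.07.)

Assume 100 g: 68.86 g Cl, 31.14 g S.
Cl: 68.86 g ÷ 35.45 g/mol = 1.942 mol
S: 31.14 g ÷ 32.07 g/mol = 0.971 mol
Divide by the smallest (0.971 mol S): Cl 2.000, S 1.000
Ratio ≈ 2:1, so the empirical formula is Cl2S

Cl2S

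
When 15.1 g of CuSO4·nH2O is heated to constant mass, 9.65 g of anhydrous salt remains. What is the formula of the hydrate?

Mass of water lost = 15.1 − 9.65 = 5.45 g → 5.45 / 18.02 = 0.3024 mol H2O
Molar mass of CuSO4 = 159.62 g/mol → mol CuSO4 = 9.65 / 159.62 = 0.06046
n = 0.3024 / 0.06046 = 5.00 ≈ 5 → CuSO4·5H2O

CuSO4·5H2O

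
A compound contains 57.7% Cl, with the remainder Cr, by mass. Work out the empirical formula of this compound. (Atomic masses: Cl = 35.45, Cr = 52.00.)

Assume 100 g: 57.7 g Cl, 42.3 g Cr.
Cl: 57.7 g ÷ 35.45 g/mol = 1.628 mol
Cr: 42.3 g ÷ 52.00 g/mol = 0.8135 mol
Smallest is Cr at 0.8135 mol; normalising gives Cl 2.001, Cr 1.000
→ Cl2Cr

Cl2Cr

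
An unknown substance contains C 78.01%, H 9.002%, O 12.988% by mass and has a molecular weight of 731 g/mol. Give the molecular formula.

Assume 100 g: 78.01 g C, 9.002 g H, 12.988 g O.
C: 78.01 g ÷ 12.01 g/mol = 6.495 mol
H: 9.002 g ÷ 1.008 g/mol = 8.931 mol
O: 12.988 g ÷ 16.00 g/mol = 0.8117 mol
Smallest is O at 0.8117 mol; normalising gives C 8.002, H 11.002, O 1.000
→ C8H11O
Empirical-formula mass = 123.17 g/mol
n = 731 / 123.17 = 5.93 ≈ 6
Molecular formula = (C8H11O)×6 = C48H66O6

C48H66O6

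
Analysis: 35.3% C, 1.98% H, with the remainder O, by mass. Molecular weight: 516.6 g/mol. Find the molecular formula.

Assume 100 g: 35.3 g C, 1.98 g H, 62.72 g O.
Moles — C: 35.3 / 12.01 = 2.939 mol; H: 1.98 / 1.008 = 1.964 mol; O: 62.72 / 16.00 = 3.92 mol
Smallest is H at 1.964 mol; normalising gives C 1.496, H 1.000, O 1.996
Scaling by 2: C 2.99, H 2.00, O 3.99 → C3H2O4
Empirical-formula mass = 102.05 g/mol
n = 516.6 / 102.05 = 5.06 ≈ 5
Molecular formula = (C3H2O4)×5 = C15H10O20

C15H10O20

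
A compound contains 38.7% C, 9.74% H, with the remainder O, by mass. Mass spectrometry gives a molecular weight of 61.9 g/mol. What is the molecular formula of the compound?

C2H6O2

Assume 100 g: 38.7 g C, 9.74 g H, 51.56 g O.
Moles — C: 38.7 / 12.01 = 3.222 mol; H: 9.74 / 1.008 = 9.663 mol; O: 51.56 / 16.00 = 3.223 mol
Divide by the smallest (3.222 mol C): C 1.000, H 2.999, O 1.000
→ CH3O
Empirical-formula mass = 31.03 g/mol
n = 61.9 / 31.03 = 1.99 ≈ 2
Molecular formula = (CH3O)×2 = C2H6O2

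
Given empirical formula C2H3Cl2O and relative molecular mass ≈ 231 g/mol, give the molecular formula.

Empirical-formula mass = 113.94 g/mol
n = 231 / 113.94 = 2.03 ≈ 2
Molecular formula = (C2H3Cl2O)2 = C4H6Cl4O2

C4H6Cl4O2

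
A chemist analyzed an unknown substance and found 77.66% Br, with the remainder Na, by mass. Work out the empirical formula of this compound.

Assume 100 g: 77.66 g Br, 22.34 g Na.
n(Br) = 77.66/79.90 = 0.972, n(Na) = 22.34/22.99 = 0.9717
Ratios (÷ 0.9717): Br 1.000, Na 1.000
≈ 1:1 → BrNa

BrNa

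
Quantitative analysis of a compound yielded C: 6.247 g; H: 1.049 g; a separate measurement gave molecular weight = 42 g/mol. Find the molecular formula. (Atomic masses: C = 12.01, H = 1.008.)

C3H6

C: 6.247 g ÷ 12.01 g/mol = 0.5201 mol
H: 1.049 g ÷ 1.008 g/mol = 1.041 mol
Smallest is C at 0.5201 mol; normalising gives C 1.000, H 2.001
Ratio ≈ 1:2, so the empirical formula is CH2
Empirical-formula mass = 14.03 g/mol
n = 42 / 14.03 = 2.99 ≈ 3
Molecular formula = (CH2)×3 = C3H6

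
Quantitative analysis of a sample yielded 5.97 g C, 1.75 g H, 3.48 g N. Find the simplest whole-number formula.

C2H7N

Moles — C: 5.97 / 12.01 = 0.4971 mol; H: 1.75 / 1.008 = 1.736 mol; N: 3.48 / 14.01 = 0.2484 mol
Ratios (÷ 0.2484): C 2.001, H 6.989, N 1.000
≈ 2:7:1 → C2H7N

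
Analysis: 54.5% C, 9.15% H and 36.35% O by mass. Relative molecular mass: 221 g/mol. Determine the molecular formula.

C10H20O5

Assume 100 g: 54.5 g C, 9.15 g H, 36.35 g O.
C: 54.5 g ÷ 12.01 g/mol = 4.538 mol
H: 9.15 g ÷ 1.008 g/mol = 9.077 mol
O: 36.35 g ÷ 16.00 g/mol = 2.272 mol
Divide by the smallest (2.272 mol O): C 1.997, H 3.996, O 1.000
→ C2H4O
Empirical-formula mass = 44.05 g/mol
n = 221 / 44.05 = 5.02 ≈ 5
Molecular formula = (C2H4O)×5 = C10H20O5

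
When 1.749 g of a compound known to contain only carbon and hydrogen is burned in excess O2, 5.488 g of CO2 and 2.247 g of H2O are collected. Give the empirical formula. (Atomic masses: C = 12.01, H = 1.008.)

mol C = 5.488 / 44.01 = 0.1247; mass C = 0.1247 × 12.01 = 1.498 g
mol H = 2 × (2.247 / 18.02) = 0.2494; mass H = 0.2494 × 1.008 = 0.2514 g
Ratios (÷ 0.1247): C 1.000, H 2.000
≈ 1:2 → CH2

CH2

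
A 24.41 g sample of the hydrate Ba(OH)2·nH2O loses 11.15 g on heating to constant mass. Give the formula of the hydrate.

Mass of anhydrous Ba(OH)2 = 24.41 − 11.15 = 13.26 g
mol H2O = 11.15 / 18.02 = 0.6188
Molar mass of Ba(OH)2 = 171.35 g/mol → mol Ba(OH)2 = 13.26 / 171.35 = 0.07739
n = 0.6188 / 0.07739 = 8.00 ≈ 8 → Ba(OH)2·8H2O

Ba(OH)2·8H2O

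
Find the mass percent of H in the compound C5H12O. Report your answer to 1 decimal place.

Molar mass = 5(12.01) + 12(1.008) + 1(16.00) = 88.146 g/mol
Mass of H per mole = 12 × 1.008 = 12.096 g
% H = 12.096 / 88.146 × 100 = 13.7%

13.7%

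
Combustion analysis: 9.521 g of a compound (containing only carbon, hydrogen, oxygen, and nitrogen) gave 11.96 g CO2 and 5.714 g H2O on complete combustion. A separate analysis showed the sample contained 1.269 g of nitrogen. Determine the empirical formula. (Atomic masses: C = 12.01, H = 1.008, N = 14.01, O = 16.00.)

mol C = 11.96 / 44.01 = 0.2718; mass C = 0.2718 × 12.01 = 3.264 g
mol H = 2 × (5.714 / 18.02) = 0.6342; mass H = 0.6342 × 1.008 = 0.6393 g
mol N = 1.269 / 14.01 = 0.09058
mass O = 9.521 − (5.172) = 4.349 g → mol O = 0.2718
Smallest is N at 0.09058 mol; normalising gives C 3.000, H 7.002, N 1.000, O 3.001
→ C3H7NO3

C3H7NO3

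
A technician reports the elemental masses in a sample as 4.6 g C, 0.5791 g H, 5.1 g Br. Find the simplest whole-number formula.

C6H9Br

Moles — C: 4.6 / 12.01 = 0.383 mol; H: 0.5791 / 1.008 = 0.5745 mol; Br: 5.1 / 79.90 = 0.06383 mol
Ratios (÷ 0.06383): C 6.001, H 9.001, Br 1.000
≈ 6:9:1 → C6H9Br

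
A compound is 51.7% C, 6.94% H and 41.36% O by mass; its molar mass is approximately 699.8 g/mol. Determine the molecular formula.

Assume 100 g: 51.7 g C, 6.94 g H, 41.36 g O.
C: 51.7 g ÷ 12.01 g/mol = 4.305 mol
H: 6.94 g ÷ 1.008 g/mol = 6.885 mol
O: 41.36 g ÷ 16.00 g/mol = 2.585 mol
Ratios (÷ 2.585): C 1.665, H 2.663, O 1.000
Scaling by 3: C 5.00, H 7.99, O 3.00 → C5H8O3
Empirical-formula mass = 116.11 g/mol
n = 699.8 / 116.11 = 6.03 ≈ 6
Molecular formula = (C5H8O3)×6 = C30H48O18

C30H48O18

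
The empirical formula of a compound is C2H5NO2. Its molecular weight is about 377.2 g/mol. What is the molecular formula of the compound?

Empirical-formula mass = 75.07 g/mol
n = 377.2 / 75.07 = 5.02 ≈ 5
Molecular formula = (C2H5NO2)5 = C10H25N5O10

C10H25N5O10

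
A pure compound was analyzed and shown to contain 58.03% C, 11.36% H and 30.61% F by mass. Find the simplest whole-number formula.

C3H7F

Assume 100 g: 58.03 g C, 11.36 g H, 30.61 g F.
C: 58.03 g ÷ 12.01 g/mol = 4.832 mol
H: 11.36 g ÷ 1.008 g/mol = 11.27 mol
F: 30.61 g ÷ 19.00 g/mol = 1.611 mol
Ratios (÷ 1.611): C 2.999, H 6.995, F 1.000
→ C3H7F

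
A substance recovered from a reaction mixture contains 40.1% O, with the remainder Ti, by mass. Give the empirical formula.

Assume 100 g: 40.1 g O, 59.9 g Ti.
Moles — O: 40.1 / 16.00 = 2.506 mol; Ti: 59.9 / 47.87 = 1.251 mol
Ratios (÷ 1.251): O 2.003, Ti 1.000
→ O2Ti

O2Ti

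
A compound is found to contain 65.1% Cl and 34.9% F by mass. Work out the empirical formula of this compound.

ClF

Assume 100 g: 65.1 g Cl, 34.9 g F.
n(Cl) = 65.1/35.45 = 1.836, n(F) = 34.9/19.00 = 1.837
Ratios (÷ 1.836): Cl 1.000, F 1.000
≈ 1:1 → ClF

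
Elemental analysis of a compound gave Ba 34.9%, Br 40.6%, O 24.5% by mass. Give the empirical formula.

BaBr2O6

Assume 100 g: 34.9 g Ba, 40.6 g Br, 24.5 g O.
n(Ba) = 34.9/137.33 = 0.2541, n(Br) = 40.6/79.90 = 0.5081, n(O) = 24.5/16.00 = 1.531
Smallest is Ba at 0.2541 mol; normalising gives Ba 1.000, Br 1.999, O 6.025
≈ 1:2:6 → BaBr2O6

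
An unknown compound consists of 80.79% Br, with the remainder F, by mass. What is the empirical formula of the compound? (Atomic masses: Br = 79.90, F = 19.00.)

BrF

Assume 100 g: 80.79 g Br, 19.21 g F.
Br: 80.79 g ÷ 79.90 g/mol = 1.011 mol
F: 19.21 g ÷ 19.00 g/mol = 1.011 mol
Smallest is F at 1.011 mol; normalising gives Br 1.000, F 1.000
→ BrF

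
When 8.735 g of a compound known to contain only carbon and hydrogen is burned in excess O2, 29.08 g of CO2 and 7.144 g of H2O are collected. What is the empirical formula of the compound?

C5H6

mol C = 29.08 / 44.01 = 0.6608; mass C = 0.6608 × 12.01 = 7.936 g
mol H = 2 × (7.144 / 18.02) = 0.7929; mass H = 0.7929 × 1.008 = 0.7992 g
Ratios (÷ 0.6608): C 1.000, H 1.200
Scaling by 5: C 5.00, H 6.00 → C5H6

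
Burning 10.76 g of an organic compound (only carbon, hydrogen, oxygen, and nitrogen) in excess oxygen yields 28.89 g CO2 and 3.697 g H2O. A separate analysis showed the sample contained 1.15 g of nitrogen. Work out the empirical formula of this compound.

mol C = 28.89 / 44.01 = 0.6564; mass C = 0.6564 × 12.01 = 7.884 g
mol H = 2 × (3.697 / 18.02) = 0.4103; mass H = 0.4103 × 1.008 = 0.4136 g
mol N = 1.15 / 14.01 = 0.08208
mass O = 10.76 − (9.447) = 1.313 g → mol O = 0.08203
Divide by the smallest (0.08203 mol O): C 8.002, H 5.002, N 1.001, O 1.000
≈ 8:5:1:1 → C8H5NO

C8H5NO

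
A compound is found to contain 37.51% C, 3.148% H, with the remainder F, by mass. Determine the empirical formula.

Assume 100 g: 37.51 g C, 3.148 g H, 59.342 g F.
n(C) = 37.51/12.01 = 3.123, n(H) = 3.148/1.008 = 3.123, n(F) = 59.342/19.00 = 3.123
Divide by the smallest (3.123 mol H): C 1.000, H 1.000, F 1.000
→ CHF

CHF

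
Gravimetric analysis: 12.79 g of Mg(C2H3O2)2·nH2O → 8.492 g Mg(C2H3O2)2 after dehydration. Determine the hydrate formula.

Mass of water lost = 12.79 − 8.492 = 4.298 g → 4.298 / 18.02 = 0.2385 mol H2O
Molar mass of Mg(C2H3O2)2 = 142.40 g/mol → mol Mg(C2H3O2)2 = 8.492 / 142.40 = 0.05964
n = 0.2385 / 0.05964 = 4.00 ≈ 4 → Mg(C2H3O2)2·4H2O

Mg(C2H3O2)2·4H2O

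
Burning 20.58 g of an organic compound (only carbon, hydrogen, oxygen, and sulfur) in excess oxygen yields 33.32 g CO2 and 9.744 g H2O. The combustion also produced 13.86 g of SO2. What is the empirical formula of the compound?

mol C = 33.32 / 44.01 = 0.7571; mass C = 0.7571 × 12.01 = 9.093 g
mol H = 2 × (9.744 / 18.02) = 1.081; mass H = 1.081 × 1.008 = 1.090 g
mol S = 13.86 / 64.07 = 0.2163; mass S = 6.938 g
mass O = 20.58 − (17.12) = 3.460 g → mol O = 0.2162
Ratios (÷ 0.2162): C 3.502, H 5.002, O 1.000, S 1.000
Multiply by 2: C 7.00, H 10.00, O 2.00, S 2.00 → C7H10O2S2

C7H10O2S2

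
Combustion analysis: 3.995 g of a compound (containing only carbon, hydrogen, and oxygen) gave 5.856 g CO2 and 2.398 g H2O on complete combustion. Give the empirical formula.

CH2O

mol C = 5.856 / 44.01 = 0.1331; mass C = 0.1331 × 12.01 = 1.598 g
mol H = 2 × (2.398 / 18.02) = 0.2661; mass H = 0.2661 × 1.008 = 0.2683 g
mass O = 3.995 − (1.866) = 2.129 g → mol O = 0.1330
Smallest is O at 0.133 mol; normalising gives C 1.000, H 2.000, O 1.000
→ CH2O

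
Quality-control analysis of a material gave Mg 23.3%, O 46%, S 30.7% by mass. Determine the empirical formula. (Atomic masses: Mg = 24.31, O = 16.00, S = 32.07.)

MgO3S

Assume 100 g: 23.3 g Mg, 46 g O, 30.7 g S.
Mg: 23.3 g ÷ 24.31 g/mol = 0.9585 mol
O: 46 g ÷ 16.00 g/mol = 2.875 mol
S: 30.7 g ÷ 32.07 g/mol = 0.9573 mol
Smallest is S at 0.9573 mol; normalising gives Mg 1.001, O 3.003, S 1.000
Ratio ≈ 1:3:1, so the empirical formula is MgO3S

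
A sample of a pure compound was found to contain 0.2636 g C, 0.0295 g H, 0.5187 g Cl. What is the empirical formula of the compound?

C3H4Cl2

Moles — C: 0.2636 / 12.01 = 0.02195 mol; H: 0.0295 / 1.008 = 0.02927 mol; Cl: 0.5187 / 35.45 = 0.01463 mol
Smallest is Cl at 0.01463 mol; normalising gives C 1.500, H 2.000, Cl 1.000
Scaling by 2: C 3.00, H 4.00, Cl 2.00 → C3H4Cl2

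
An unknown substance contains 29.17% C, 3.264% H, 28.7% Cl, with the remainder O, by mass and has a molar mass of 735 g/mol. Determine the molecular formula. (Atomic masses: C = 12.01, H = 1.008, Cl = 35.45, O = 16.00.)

C18H24Cl6O18

Assume 100 g: 29.17 g C, 3.264 g H, 28.7 g Cl, 38.866 g O.
n(C) = 29.17/12.01 = 2.429, n(H) = 3.264/1.008 = 3.238, n(Cl) = 28.7/35.45 = 0.8096, n(O) = 38.866/16.00 = 2.429
Divide by the smallest (0.8096 mol Cl): C 3.000, H 4.000, Cl 1.000, O 3.000
≈ 3:4:1:3 → C3H4ClO3
Empirical-formula mass = 123.51 g/mol
n = 735 / 123.51 = 5.95 ≈ 6
Molecular formula = (C3H4ClO3)×6 = C18H24Cl6O18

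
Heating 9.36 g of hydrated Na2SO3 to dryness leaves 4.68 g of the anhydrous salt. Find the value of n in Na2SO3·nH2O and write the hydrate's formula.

Na2SO3·7H2O

Mass of water lost = 9.36 − 4.68 = 4.68 g → 4.68 / 18.02 = 0.2597 mol H2O
Molar mass of Na2SO3 = 126.05 g/mol → mol Na2SO3 = 4.68 / 126.05 = 0.03713
n = 0.2597 / 0.03713 = 7.00 ≈ 7 → Na2SO3·7H2O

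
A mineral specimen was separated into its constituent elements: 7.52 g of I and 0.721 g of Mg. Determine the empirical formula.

I: 7.52 g ÷ 126.90 g/mol = 0.05926 mol
Mg: 0.721 g ÷ 24.31 g/mol = 0.02966 mol
Smallest is Mg at 0.02966 mol; normalising gives I 1.998, Mg 1.000
→ I2Mg

I2Mg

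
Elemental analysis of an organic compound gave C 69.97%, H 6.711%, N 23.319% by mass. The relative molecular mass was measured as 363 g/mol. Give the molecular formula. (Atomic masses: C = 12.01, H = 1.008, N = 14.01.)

Assume 100 g: 69.97 g C, 6.711 g H, 23.319 g N.
C: 69.97 g ÷ 12.01 g/mol = 5.826 mol
H: 6.711 g ÷ 1.008 g/mol = 6.658 mol
N: 23.319 g ÷ 14.01 g/mol = 1.664 mol
Divide by the smallest (1.664 mol N): C 3.500, H 4.000, N 1.000
Scaling by 2: C 7.00, H 8.00, N 2.00 → C7H8N2
Empirical-formula mass = 120.15 g/mol
n = 363 / 120.15 = 3.02 ≈ 3
Molecular formula = (C7H8N2)×3 = C21H24N6

C21H24N6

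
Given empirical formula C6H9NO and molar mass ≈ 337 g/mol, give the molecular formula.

C18H27N3O3

Empirical-formula mass = 111.14 g/mol
n = 337 / 111.14 = 3.03 ≈ 3
Molecular formula = (C6H9NO)3 = C18H27N3O3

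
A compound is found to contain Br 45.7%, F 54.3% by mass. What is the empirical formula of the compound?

Assume 100 g: 45.7 g Br, 54.3 g F.
Br: 45.7 g ÷ 79.90 g/mol = 0.572 mol
F: 54.3 g ÷ 19.00 g/mol = 2.858 mol
Ratios (÷ 0.572): Br 1.000, F 4.997
Ratio ≈ 1:5, so the empirical formula is BrF5

BrF5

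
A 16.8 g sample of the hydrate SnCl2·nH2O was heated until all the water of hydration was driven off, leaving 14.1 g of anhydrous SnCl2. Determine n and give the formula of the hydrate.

SnCl2·2H2O

Mass of water lost = 16.8 − 14.1 = 2.7 g → 2.7 / 18.02 = 0.1498 mol H2O
Molar mass of SnCl2 = 189.61 g/mol → mol SnCl2 = 14.1 / 189.61 = 0.07436
n = 0.1498 / 0.07436 = 2.01 ≈ 2 → SnCl2·2H2O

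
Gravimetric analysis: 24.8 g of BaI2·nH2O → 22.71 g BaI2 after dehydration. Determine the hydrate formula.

BaI2·2H2O

Mass of water lost = 24.8 − 22.71 = 2.09 g → 2.09 / 18.02 = 0.116 mol H2O
Molar mass of BaI2 = 391.13 g/mol → mol BaI2 = 22.71 / 391.13 = 0.05806
n = 0.116 / 0.05806 = 2.00 ≈ 2 → BaI2·2H2O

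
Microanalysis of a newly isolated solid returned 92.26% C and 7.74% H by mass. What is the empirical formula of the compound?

CH

Assume 100 g: 92.26 g C, 7.74 g H.
C: 92.26 g ÷ 12.01 g/mol = 7.682 mol
H: 7.74 g ÷ 1.008 g/mol = 7.679 mol
Ratios (÷ 7.679): C 1.000, H 1.000
≈ 1:1 → CH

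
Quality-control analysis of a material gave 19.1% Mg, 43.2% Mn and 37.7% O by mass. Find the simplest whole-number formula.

MgMnO3

Assume 100 g: 19.1 g Mg, 43.2 g Mn, 37.7 g O.
n(Mg) = 19.1/24.31 = 0.7857, n(Mn) = 43.2/54.94 = 0.7863, n(O) = 37.7/16.00 = 2.356
Divide by the smallest (0.7857 mol Mg): Mg 1.000, Mn 1.001, O 2.999
≈ 1:1:3 → MgMnO3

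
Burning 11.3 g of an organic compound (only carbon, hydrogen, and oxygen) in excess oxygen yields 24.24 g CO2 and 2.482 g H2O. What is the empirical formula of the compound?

C2HO

mol C = 24.24 / 44.01 = 0.5508; mass C = 0.5508 × 12.01 = 6.615 g
mol H = 2 × (2.482 / 18.02) = 0.2755; mass H = 0.2755 × 1.008 = 0.2777 g
mass O = 11.3 − (6.893) = 4.407 g → mol O = 0.2755
Smallest is O at 0.2755 mol; normalising gives C 1.999, H 1.000, O 1.000
→ C2HO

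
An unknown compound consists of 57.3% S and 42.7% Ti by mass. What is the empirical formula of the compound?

Assume 100 g: 57.3 g S, 42.7 g Ti.
S: 57.3 g ÷ 32.07 g/mol = 1.787 mol
Ti: 42.7 g ÷ 47.87 g/mol = 0.892 mol
Ratios (÷ 0.892): S 2.003, Ti 1.000
Ratio ≈ 2:1, so the empirical formula is S2Ti

S2Ti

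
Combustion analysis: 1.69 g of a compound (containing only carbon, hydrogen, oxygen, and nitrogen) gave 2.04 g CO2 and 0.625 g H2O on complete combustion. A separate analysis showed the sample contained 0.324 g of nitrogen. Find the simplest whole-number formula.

mol C = 2.04 / 44.01 = 0.04635; mass C = 0.04635 × 12.01 = 0.5567 g
mol H = 2 × (0.625 / 18.02) = 0.06937; mass H = 0.06937 × 1.008 = 0.06992 g
mol N = 0.324 / 14.01 = 0.02313
mass O = 1.69 − (0.9506) = 0.7394 g → mol O = 0.04621
Smallest is N at 0.02313 mol; normalising gives C 2.004, H 2.999, N 1.000, O 1.998
→ C2H3NO2

C2H3NO2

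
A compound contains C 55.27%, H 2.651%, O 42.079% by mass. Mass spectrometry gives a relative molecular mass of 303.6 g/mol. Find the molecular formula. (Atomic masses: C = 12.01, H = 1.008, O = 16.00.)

C14H8O8

Assume 100 g: 55.27 g C, 2.651 g H, 42.079 g O.
n(C) = 55.27/12.01 = 4.602, n(H) = 2.651/1.008 = 2.63, n(O) = 42.079/16.00 = 2.63
Divide by the smallest (2.63 mol O): C 1.750, H 1.000, O 1.000
Multiply by 4: C 7.00, H 4.00, O 4.00 → C7H4O4
Empirical-formula mass = 152.10 g/mol
n = 303.6 / 152.10 = 2.00 ≈ 2
Molecular formula = (C7H4O4)×2 = C14H8O8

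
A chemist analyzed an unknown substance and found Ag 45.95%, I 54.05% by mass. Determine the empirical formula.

Assume 100 g: 45.95 g Ag, 54.05 g I.
Moles — Ag: 45.95 / 107.87 = 0.426 mol; I: 54.05 / 126.90 = 0.4259 mol
Smallest is I at 0.4259 mol; normalising gives Ag 1.000, I 1.000
≈ 1:1 → AgI

AgI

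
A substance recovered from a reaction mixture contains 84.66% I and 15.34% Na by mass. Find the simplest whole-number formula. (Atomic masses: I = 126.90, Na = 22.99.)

INa

Assume 100 g: 84.66 g I, 15.34 g Na.
n(I) = 84.66/126.90 = 0.6671, n(Na) = 15.34/22.99 = 0.6672
Divide by the smallest (0.6671 mol I): I 1.000, Na 1.000
≈ 1:1 → INa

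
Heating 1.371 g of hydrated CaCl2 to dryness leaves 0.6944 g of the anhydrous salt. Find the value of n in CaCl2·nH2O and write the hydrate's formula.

Mass of water lost = 1.371 − 0.6944 = 0.6766 g → 0.6766 / 18.02 = 0.03755 mol H2O
Molar mass of CaCl2 = 110.98 g/mol → mol CaCl2 = 0.6944 / 110.98 = 0.006257
n = 0.03755 / 0.006257 = 6.00 ≈ 6 → CaCl2·6H2O

CaCl2·6H2O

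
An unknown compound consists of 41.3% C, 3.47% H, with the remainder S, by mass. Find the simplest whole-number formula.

C2H2S

Assume 100 g: 41.3 g C, 3.47 g H, 55.23 g S.
C: 41.3 g ÷ 12.01 g/mol = 3.439 mol
H: 3.47 g ÷ 1.008 g/mol = 3.442 mol
S: 55.23 g ÷ 32.07 g/mol = 1.722 mol
Divide by the smallest (1.722 mol S): C 1.997, H 1.999, S 1.000
Ratio ≈ 2:2:1, so the empirical formula is C2H2S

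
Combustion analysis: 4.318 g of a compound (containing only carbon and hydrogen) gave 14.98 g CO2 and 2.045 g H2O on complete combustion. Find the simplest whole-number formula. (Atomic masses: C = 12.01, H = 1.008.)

mol C = 14.98 / 44.01 = 0.3404; mass C = 0.3404 × 12.01 = 4.088 g
mol H = 2 × (2.045 / 18.02) = 0.2270; mass H = 0.2270 × 1.008 = 0.2288 g
Divide by the smallest (0.227 mol H): C 1.500, H 1.000
×2: C 3.00, H 2.00 → C3H2

C3H2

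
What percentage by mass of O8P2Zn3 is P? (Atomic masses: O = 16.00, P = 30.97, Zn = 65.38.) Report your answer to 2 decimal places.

16.04%

Molar mass = 8(16.00) + 2(30.97) + 3(65.38) = 386.080 g/mol
Mass of P per mole = 2 × 30.97 = 61.940 g
% P = 61.940 / 386.080 × 100 = 16.04%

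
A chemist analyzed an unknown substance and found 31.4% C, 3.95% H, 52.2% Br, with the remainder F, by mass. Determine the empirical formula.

C4H6BrF

Assume 100 g: 31.4 g C, 3.95 g H, 52.2 g Br, 12.45 g F.
C: 31.4 g ÷ 12.01 g/mol = 2.614 mol
H: 3.95 g ÷ 1.008 g/mol = 3.919 mol
Br: 52.2 g ÷ 79.90 g/mol = 0.6533 mol
F: 12.45 g ÷ 19.00 g/mol = 0.6553 mol
Divide by the smallest (0.6533 mol Br): C 4.002, H 5.998, Br 1.000, F 1.003
Ratio ≈ 4:6:1:1, so the empirical formula is C4H6BrF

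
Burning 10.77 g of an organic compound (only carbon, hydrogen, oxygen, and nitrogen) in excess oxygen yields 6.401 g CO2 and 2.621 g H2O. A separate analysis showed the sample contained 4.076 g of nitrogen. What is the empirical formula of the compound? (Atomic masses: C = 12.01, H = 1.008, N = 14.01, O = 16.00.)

mol C = 6.401 / 44.01 = 0.1454; mass C = 0.1454 × 12.01 = 1.747 g
mol H = 2 × (2.621 / 18.02) = 0.2909; mass H = 0.2909 × 1.008 = 0.2932 g
mol N = 4.076 / 14.01 = 0.2909
mass O = 10.77 − (6.116) = 4.654 g → mol O = 0.2909
Smallest is C at 0.1454 mol; normalising gives C 1.000, H 2.000, N 2.000, O 2.000
Ratio ≈ 1:2:2:2, so the empirical formula is CH2N2O2

CH2N2O2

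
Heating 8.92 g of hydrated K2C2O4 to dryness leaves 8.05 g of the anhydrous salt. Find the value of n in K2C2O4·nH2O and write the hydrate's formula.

Mass of water lost = 8.92 − 8.05 = 0.87 g → 0.87 / 18.02 = 0.04828 mol H2O
Molar mass of K2C2O4 = 166.22 g/mol → mol K2C2O4 = 8.05 / 166.22 = 0.04843
n = 0.04828 / 0.04843 = 1.00 ≈ 1 → K2C2O4·H2O

K2C2O4·H2O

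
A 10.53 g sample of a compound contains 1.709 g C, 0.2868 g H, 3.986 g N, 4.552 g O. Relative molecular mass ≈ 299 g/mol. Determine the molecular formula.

C4H8N8O8

C: 1.709 g ÷ 12.01 g/mol = 0.1423 mol
H: 0.2868 g ÷ 1.008 g/mol = 0.2845 mol
N: 3.986 g ÷ 14.01 g/mol = 0.2845 mol
O: 4.552 g ÷ 16.00 g/mol = 0.2845 mol
Ratios (÷ 0.1423): C 1.000, H 1.999, N 1.999, O 1.999
≈ 1:2:2:2 → CH2N2O2
Empirical-formula mass = 74.05 g/mol
n = 299 / 74.05 = 4.04 ≈ 4
Molecular formula = (CH2N2O2)×4 = C4H8N8O8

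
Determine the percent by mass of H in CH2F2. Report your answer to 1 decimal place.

3.9%

Molar mass = 1(12.01) + 2(1.008) + 2(19.00) = 52.026 g/mol
Mass of H per mole = 2 × 1.008 = 2.016 g
% H = 2.016 / 52.026 × 100 = 3.9%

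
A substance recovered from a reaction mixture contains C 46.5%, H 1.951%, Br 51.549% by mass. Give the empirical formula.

Assume 100 g: 46.5 g C, 1.951 g H, 51.549 g Br.
n(C) = 46.5/12.01 = 3.872, n(H) = 1.951/1.008 = 1.936, n(Br) = 51.549/79.90 = 0.6452
Smallest is Br at 0.6452 mol; normalising gives C 6.001, H 3.000, Br 1.000
→ C6H3Br

C6H3Br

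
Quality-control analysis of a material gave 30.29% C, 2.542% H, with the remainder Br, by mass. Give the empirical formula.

C3H3Br

Assume 100 g: 30.29 g C, 2.542 g H, 67.168 g Br.
Moles — C: 30.29 / 12.01 = 2.522 mol; H: 2.542 / 1.008 = 2.522 mol; Br: 67.168 / 79.90 = 0.8407 mol
Divide by the smallest (0.8407 mol Br): C 3.000, H 3.000, Br 1.000
Ratio ≈ 3:3:1, so the empirical formula is C3H3Br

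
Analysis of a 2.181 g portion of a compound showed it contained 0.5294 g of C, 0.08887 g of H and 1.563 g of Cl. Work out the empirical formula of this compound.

CH2Cl

Moles — C: 0.5294 / 12.01 = 0.04408 mol; H: 0.08887 / 1.008 = 0.08816 mol; Cl: 1.563 / 35.45 = 0.04409 mol
Smallest is C at 0.04408 mol; normalising gives C 1.000, H 2.000, Cl 1.000
≈ 1:2:1 → CH2Cl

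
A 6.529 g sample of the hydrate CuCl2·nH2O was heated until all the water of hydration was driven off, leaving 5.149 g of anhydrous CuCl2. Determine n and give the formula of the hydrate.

Mass of water lost = 6.529 − 5.149 = 1.38 g → 1.38 / 18.02 = 0.07658 mol H2O
Molar mass of CuCl2 = 134.45 g/mol → mol CuCl2 = 5.149 / 134.45 = 0.0383
n = 0.07658 / 0.0383 = 2.00 ≈ 2 → CuCl2·2H2O

CuCl2·2H2O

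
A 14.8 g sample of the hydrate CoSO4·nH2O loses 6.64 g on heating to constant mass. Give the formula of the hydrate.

CoSO4·7H2O

Mass of anhydrous CoSO4 = 14.8 − 6.64 = 8.16 g
mol H2O = 6.64 / 18.02 = 0.3685
Molar mass of CoSO4 = 155.00 g/mol → mol CoSO4 = 8.16 / 155.00 = 0.05265
n = 0.3685 / 0.05265 = 7.00 ≈ 7 → CoSO4·7H2O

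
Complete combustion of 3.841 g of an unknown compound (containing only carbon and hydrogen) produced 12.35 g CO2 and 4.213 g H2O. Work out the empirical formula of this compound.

mol C = 12.35 / 44.01 = 0.2806; mass C = 0.2806 × 12.01 = 3.370 g
mol H = 2 × (4.213 / 18.02) = 0.4676; mass H = 0.4676 × 1.008 = 0.4713 g
Ratios (÷ 0.2806): C 1.000, H 1.666
×3: C 3.00, H 5.00 → C3H5

C3H5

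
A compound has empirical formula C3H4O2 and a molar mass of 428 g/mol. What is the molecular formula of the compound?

C18H24O12

Empirical-formula mass = 72.06 g/mol
n = 428 / 72.06 = 5.94 ≈ 6
Molecular formula = (C3H4O2)6 = C18H24O12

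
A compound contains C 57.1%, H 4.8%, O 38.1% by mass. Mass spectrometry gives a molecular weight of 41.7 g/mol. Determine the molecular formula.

C2H2O

Assume 100 g: 57.1 g C, 4.8 g H, 38.1 g O.
Moles — C: 57.1 / 12.01 = 4.754 mol; H: 4.8 / 1.008 = 4.762 mol; O: 38.1 / 16.00 = 2.381 mol
Smallest is O at 2.381 mol; normalising gives C 1.997, H 2.000, O 1.000
Ratio ≈ 2:2:1, so the empirical formula is C2H2O
Empirical-formula mass = 42.04 g/mol
n = 41.7 / 42.04 = 0.99 ≈ 1
Molecular formula = empirical formula = C2H2O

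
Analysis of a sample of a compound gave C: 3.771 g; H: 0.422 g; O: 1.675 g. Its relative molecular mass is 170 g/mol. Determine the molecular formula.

C: 3.771 g ÷ 12.01 g/mol = 0.314 mol
H: 0.422 g ÷ 1.008 g/mol = 0.4187 mol
O: 1.675 g ÷ 16.00 g/mol = 0.1047 mol
Divide by the smallest (0.1047 mol O): C 2.999, H 3.999, O 1.000
Ratio ≈ 3:4:1, so the empirical formula is C3H4O
Empirical-formula mass = 56.06 g/mol
n = 170 / 56.06 = 3.03 ≈ 3
Molecular formula = (C3H4O)×3 = C9H12O3

C9H12O3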